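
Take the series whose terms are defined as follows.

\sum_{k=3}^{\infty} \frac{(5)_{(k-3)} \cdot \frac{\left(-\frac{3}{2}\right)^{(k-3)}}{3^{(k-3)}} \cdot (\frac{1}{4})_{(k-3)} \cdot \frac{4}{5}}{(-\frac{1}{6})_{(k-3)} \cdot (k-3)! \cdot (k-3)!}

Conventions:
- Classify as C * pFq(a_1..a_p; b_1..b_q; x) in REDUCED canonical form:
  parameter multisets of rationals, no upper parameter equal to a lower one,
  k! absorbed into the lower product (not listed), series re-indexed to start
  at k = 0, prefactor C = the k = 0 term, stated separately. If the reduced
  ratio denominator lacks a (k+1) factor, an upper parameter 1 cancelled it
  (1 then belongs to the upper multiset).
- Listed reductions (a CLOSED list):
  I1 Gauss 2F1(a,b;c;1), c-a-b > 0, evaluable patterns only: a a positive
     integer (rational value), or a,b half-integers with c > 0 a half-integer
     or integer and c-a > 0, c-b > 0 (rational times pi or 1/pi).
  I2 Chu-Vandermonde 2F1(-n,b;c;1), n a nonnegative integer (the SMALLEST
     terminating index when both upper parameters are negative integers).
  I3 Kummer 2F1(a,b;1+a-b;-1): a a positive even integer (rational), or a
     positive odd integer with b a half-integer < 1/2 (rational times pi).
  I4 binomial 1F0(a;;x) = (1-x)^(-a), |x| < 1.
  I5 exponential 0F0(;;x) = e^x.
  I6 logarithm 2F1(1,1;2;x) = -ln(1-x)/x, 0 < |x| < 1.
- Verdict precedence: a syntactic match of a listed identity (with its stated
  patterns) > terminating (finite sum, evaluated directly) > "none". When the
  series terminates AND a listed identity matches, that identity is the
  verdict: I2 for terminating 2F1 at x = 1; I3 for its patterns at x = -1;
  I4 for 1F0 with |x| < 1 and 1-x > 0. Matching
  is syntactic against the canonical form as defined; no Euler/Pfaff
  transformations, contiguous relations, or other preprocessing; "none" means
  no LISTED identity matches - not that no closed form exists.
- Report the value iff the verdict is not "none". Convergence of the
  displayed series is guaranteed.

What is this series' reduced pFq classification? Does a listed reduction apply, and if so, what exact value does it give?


Reduced: x = -\frac{1}{2}, 2F2, upper = {\frac{1}{4}, 5}, lower = {-\frac{1}{6}, 1}, C = \frac{4}{5}. Verdict: none - at argument -\frac{1}{2} the multisets {\frac{1}{4}, 5} ; {-\frac{1}{6}, 1} match no listed identity.

Structural cue: x = -\frac{1}{2} and the two k-th powers (C = 4/5) combine into one argument.
Adjacent-term ratio: r(k) = -\frac{1}{2} * (k+\frac{1}{4}) (k+5) / [(k-\frac{1}{6}) (k+1) (k+1)] - rational in k. x = -\frac{1}{2}; t_0 = \frac{4}{5}; negate the roots.


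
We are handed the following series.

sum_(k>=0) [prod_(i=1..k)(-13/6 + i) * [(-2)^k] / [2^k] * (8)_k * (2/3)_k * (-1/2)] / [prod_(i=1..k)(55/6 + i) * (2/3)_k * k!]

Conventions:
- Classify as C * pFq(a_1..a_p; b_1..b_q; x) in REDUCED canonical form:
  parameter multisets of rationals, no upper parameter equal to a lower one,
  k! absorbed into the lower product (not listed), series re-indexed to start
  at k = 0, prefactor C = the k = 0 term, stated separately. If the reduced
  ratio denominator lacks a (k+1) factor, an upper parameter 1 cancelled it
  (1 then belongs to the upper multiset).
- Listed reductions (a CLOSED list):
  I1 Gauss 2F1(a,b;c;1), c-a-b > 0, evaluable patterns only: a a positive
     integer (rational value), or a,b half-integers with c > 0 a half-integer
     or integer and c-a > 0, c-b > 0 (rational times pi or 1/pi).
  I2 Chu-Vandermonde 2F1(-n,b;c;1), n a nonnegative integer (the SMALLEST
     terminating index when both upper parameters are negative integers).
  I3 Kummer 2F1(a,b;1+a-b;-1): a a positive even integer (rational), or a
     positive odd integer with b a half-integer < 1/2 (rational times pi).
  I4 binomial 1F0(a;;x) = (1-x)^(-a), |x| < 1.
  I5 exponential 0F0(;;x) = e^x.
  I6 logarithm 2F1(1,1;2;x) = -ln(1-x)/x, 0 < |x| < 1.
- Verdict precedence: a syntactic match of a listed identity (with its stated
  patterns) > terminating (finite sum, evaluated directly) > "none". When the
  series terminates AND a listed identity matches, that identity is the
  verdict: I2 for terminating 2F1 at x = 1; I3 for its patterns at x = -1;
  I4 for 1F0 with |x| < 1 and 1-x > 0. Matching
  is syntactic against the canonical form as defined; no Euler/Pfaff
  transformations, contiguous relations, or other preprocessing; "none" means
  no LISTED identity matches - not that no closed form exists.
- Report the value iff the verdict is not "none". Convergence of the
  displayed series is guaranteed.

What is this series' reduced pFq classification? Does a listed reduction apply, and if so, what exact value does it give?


The series (x = -1) is 2F1: upper {-7/6, 8}, lower {61/6}, prefactor -1/2. Verdict: Kummer (I3) matches (x = -1; c = 61/6 equals 1+a-b for upper {-7/6, 8}: listed pattern). Hence: -122507/124416.

First insight: from the first term -1/2: the lower running product (C = -1/2) is a rising factorial.
Consecutive-term ratio: r(k) = (-1) * (k-7/6) (k+8) / [(k+61/6) (k+1)] - rational; roots negated = parameters, x = (-1), C = -1/2.


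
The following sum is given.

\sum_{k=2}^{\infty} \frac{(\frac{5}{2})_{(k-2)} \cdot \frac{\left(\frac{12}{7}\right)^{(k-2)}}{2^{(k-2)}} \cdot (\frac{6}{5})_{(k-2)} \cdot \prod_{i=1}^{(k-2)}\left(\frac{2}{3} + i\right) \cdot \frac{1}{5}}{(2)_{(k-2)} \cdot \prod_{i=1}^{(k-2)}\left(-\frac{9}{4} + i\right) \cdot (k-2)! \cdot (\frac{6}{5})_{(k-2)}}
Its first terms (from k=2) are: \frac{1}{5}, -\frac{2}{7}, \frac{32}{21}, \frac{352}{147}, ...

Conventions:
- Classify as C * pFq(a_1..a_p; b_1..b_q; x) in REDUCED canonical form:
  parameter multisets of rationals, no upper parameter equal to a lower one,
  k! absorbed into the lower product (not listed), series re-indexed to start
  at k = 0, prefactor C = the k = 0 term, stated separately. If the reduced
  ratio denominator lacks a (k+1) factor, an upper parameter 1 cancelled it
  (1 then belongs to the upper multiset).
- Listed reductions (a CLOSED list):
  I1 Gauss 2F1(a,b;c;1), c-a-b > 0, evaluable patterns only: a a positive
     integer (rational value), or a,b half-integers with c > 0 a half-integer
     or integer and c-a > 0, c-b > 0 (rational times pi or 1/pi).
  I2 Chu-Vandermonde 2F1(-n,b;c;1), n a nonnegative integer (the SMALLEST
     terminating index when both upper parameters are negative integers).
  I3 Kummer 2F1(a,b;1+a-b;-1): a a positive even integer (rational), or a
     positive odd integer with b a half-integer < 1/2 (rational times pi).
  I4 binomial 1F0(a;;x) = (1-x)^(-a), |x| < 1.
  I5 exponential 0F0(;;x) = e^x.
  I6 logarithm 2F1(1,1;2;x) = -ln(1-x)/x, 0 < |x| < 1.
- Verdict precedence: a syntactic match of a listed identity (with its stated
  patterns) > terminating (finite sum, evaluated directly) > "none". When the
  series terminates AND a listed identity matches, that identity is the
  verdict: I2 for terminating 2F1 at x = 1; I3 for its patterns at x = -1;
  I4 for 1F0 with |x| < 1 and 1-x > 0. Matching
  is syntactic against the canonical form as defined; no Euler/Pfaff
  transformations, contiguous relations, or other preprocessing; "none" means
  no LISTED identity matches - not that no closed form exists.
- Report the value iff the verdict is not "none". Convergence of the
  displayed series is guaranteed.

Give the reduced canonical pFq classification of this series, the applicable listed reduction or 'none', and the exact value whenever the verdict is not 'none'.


This is \frac{1}{5} * 2F2(\frac{5}{3}, \frac{5}{2}; -\frac{5}{4}, 2; \frac{6}{7}) in reduced canonical form. Verdict: none. Every listed pattern misses the 2F2 form at \frac{6}{7}, upper {\frac{5}{3}, \frac{5}{2}}.

Key observation: from the first term \frac{1}{5}: the lower running product (prefactor 1/5) is a rising factorial.
Step ratio: r(k) = \frac{6}{7} * (k+\frac{5}{3}) (k+\frac{5}{2}) / [(k-\frac{5}{4}) (k+2) (k+1)] - rational in k. x = \frac{6}{7}; t_0 = \frac{1}{5}; negate the roots.


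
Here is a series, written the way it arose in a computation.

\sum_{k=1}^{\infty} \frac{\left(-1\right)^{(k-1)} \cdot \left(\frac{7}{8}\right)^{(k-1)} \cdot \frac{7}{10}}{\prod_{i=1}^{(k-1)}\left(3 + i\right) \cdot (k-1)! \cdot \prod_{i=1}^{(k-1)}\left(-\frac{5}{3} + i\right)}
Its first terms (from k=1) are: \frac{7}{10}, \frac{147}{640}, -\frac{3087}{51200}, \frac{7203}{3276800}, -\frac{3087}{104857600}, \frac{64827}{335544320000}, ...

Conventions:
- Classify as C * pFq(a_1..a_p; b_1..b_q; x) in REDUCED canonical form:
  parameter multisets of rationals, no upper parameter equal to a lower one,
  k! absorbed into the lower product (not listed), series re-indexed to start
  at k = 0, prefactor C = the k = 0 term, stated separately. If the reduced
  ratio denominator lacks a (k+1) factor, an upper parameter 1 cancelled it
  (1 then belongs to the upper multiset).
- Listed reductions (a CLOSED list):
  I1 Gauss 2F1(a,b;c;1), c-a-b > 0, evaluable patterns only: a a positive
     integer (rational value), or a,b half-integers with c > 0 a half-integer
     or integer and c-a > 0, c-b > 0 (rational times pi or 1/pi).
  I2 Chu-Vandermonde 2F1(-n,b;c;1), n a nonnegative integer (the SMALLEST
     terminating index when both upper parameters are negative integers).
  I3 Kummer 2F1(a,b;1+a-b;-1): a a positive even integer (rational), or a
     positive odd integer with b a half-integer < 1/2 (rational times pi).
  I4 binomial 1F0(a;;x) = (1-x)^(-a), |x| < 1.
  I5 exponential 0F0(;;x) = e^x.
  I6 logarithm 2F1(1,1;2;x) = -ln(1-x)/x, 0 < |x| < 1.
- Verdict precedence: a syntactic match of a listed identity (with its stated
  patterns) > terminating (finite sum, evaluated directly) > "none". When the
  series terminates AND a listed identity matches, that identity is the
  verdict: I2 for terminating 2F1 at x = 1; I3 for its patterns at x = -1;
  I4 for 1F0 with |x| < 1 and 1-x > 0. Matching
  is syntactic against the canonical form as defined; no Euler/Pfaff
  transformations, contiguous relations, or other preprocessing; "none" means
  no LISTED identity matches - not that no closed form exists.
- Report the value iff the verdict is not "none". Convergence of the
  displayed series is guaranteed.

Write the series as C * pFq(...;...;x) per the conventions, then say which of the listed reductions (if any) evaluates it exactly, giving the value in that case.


Prefactor \frac{7}{10}, argument -\frac{7}{8}: 0F2 with upper {-} over lower {-\frac{2}{3}, 4}. Verdict: none. Every listed pattern misses the 0F2 form at -\frac{7}{8}, upper {-}.

Structural cue: from the first term \frac{7}{10}: the (-1)^k factor (C = 7/10, x = -7/8) folds into the argument's sign.
Adjacent-term ratio: r(k) = -\frac{7}{8} * 1 / [(k-\frac{2}{3}) (k+4) (k+1)] - rational in k. x = -\frac{7}{8}; t_0 = \frac{7}{10}; negate the roots.


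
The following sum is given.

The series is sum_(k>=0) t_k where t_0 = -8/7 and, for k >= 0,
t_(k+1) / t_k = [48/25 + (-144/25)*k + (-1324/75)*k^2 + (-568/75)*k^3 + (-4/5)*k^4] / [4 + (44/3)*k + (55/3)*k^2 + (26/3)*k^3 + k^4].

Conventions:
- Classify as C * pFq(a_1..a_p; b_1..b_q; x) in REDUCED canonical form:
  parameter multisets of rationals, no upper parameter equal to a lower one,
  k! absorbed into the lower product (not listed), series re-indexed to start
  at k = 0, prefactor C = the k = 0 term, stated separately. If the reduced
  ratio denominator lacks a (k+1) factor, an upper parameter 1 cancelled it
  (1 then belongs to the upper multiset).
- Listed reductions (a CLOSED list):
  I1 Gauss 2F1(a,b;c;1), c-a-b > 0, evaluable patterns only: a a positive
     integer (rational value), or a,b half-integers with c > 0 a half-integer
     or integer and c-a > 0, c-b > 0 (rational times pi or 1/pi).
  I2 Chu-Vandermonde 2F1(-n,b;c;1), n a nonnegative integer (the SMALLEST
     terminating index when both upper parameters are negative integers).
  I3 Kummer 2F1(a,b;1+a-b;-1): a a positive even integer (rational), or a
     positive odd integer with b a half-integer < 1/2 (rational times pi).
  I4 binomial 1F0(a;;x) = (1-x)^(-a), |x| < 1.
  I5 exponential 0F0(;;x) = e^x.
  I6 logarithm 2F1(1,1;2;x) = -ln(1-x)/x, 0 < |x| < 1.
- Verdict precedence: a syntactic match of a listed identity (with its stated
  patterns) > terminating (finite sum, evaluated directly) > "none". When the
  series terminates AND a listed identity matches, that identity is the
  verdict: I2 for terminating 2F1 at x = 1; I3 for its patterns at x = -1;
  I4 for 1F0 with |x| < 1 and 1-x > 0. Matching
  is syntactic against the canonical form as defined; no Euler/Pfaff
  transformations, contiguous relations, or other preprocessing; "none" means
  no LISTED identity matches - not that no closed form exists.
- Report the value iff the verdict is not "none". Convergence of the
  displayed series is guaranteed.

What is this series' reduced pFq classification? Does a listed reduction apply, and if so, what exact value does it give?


Prefactor -8/7, argument -4/5: 2F1 with upper {-1/5, 3} over lower {1}. Verdict: none. No listed pattern accepts 2F1(-1/5, 3; 1; -4/5).

Key step: x = (-4/5) and cancel k + 2/3 from the displayed ratio first; then prefactor -8/7.
Step ratio: r(k) = (-4/5) * (k-1/5) (k+3) / [(k+1) (k+1)] - rational in k. x = (-4/5); t_0 = -8/7; negate the roots.


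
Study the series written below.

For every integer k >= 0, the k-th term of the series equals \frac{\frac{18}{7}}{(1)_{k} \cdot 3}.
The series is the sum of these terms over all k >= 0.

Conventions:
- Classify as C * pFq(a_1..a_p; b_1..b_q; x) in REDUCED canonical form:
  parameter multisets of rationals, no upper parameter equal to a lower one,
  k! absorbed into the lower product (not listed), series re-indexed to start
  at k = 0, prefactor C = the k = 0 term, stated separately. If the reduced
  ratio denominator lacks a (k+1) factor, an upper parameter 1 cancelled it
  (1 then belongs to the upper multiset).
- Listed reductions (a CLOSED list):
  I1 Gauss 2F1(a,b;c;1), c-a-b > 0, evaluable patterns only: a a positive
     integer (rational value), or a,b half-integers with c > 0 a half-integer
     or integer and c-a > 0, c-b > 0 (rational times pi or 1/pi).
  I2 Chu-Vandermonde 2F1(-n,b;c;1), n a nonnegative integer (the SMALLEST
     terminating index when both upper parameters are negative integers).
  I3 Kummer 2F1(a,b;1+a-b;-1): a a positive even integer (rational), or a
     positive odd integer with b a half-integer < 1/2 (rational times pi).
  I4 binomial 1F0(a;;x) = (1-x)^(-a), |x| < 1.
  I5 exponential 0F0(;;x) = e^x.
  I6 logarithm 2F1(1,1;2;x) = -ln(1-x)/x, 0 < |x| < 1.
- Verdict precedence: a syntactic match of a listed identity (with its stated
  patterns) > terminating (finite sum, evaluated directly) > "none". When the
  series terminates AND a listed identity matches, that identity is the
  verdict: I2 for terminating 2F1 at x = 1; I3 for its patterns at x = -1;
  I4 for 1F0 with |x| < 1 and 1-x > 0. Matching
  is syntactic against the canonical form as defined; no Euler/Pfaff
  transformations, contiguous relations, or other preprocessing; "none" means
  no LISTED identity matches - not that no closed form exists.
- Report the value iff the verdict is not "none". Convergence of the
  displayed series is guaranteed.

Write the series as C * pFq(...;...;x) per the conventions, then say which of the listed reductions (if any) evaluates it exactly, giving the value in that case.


This is \frac{6}{7} * 0F0(-; -; 1) in reduced canonical form. Verdict: this is the I5 exponential reduction (the 0F0 exponential series at x = 1). Exact value: \frac{6}{7} \cdot e^{1}.

Key observation: from the first term \frac{6}{7}: the constant factors (prefactor 6/7) combine into one prefactor.
Consecutive-term ratio: r(k) = 1 * 1 / [(k+1)] ; factor over Q: parameters, x = 1, and C = \frac{6}{7}.


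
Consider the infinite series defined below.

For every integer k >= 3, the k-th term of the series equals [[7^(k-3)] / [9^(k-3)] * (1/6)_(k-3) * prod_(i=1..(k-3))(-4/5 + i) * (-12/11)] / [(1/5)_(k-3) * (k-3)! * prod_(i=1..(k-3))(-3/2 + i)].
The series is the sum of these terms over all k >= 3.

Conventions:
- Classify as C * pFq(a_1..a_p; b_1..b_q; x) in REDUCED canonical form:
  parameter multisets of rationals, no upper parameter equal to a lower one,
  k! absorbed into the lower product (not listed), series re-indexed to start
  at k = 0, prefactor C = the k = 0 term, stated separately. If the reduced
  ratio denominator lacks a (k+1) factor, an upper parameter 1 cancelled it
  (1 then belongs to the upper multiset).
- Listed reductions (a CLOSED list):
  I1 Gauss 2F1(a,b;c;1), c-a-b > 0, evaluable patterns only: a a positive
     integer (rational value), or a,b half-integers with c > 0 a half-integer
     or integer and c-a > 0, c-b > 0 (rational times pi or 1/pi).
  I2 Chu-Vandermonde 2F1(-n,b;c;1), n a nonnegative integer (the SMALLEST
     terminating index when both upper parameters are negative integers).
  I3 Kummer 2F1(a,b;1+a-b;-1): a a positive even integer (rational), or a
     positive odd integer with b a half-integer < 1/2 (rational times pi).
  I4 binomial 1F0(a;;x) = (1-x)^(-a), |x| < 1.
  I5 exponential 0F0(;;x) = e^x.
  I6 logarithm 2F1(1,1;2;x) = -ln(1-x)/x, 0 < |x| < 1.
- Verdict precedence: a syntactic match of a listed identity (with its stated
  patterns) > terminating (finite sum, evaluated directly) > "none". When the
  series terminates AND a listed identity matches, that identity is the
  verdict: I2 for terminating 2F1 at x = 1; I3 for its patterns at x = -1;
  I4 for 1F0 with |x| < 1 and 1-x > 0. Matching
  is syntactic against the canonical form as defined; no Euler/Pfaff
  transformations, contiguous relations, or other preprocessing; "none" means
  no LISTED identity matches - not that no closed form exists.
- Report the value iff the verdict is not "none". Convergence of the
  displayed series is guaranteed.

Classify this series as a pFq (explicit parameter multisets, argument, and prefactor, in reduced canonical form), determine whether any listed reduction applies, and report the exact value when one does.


Prefactor -12/11, argument 7/9: 1F1 with upper {1/6} over lower {-1/2}. Verdict: none (x = 7/9): each listed identity misses the multisets {1/6} ; {-1/2}.

First insight: t_0 being -12/11, the two geometric factors (prefactor -12/11) combine into one argument.
Adjacent-term ratio: r(k) = (7/9) * (k+1/6) / [(k-1/2) (k+1)] ; factor over Q: parameters, x = (7/9), and C = -12/11.


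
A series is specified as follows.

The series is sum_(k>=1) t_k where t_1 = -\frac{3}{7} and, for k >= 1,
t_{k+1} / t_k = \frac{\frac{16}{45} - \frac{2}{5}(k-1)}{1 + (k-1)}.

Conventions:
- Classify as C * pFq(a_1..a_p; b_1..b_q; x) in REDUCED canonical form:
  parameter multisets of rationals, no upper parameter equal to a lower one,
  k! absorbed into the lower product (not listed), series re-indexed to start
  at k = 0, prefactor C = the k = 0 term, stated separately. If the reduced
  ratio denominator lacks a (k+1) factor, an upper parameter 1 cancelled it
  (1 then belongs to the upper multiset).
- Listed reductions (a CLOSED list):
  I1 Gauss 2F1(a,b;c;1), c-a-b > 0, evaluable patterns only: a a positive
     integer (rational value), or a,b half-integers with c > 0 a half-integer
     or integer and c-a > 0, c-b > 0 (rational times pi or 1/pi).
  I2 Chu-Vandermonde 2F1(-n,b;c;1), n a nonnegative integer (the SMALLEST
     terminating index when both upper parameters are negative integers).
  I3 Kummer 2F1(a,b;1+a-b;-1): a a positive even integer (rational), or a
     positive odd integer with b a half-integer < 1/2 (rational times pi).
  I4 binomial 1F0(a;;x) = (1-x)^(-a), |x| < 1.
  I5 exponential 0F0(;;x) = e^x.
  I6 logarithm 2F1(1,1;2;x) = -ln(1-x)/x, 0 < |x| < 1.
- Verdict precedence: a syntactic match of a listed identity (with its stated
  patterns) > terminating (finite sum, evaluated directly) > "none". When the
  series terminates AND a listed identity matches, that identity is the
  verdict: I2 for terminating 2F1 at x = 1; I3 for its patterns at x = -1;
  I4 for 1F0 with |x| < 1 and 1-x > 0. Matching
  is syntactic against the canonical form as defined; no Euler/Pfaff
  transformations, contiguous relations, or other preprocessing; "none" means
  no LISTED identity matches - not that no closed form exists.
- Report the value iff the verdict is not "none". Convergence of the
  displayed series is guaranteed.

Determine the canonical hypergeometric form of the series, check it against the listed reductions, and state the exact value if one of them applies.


At argument -\frac{2}{5}: a 1F0 with upper {-\frac{8}{9}}, lower {-}, scaled by C = -\frac{3}{7}. Verdict (x = -\frac{2}{5}): binomial (I4) applies (the 1F0 binomial series: exponent 8/9, x = -\frac{2}{5}). Its exact value is \left(-\frac{3}{7}\right) \cdot \left(\frac{7}{5}\right)^{\frac{8}{9}}.

First insight: with t_0 = -\frac{3}{7}, roots of the ratio polynomials (prefactor -3/7) are the negated parameters.
Step ratio: r(k) = -\frac{2}{5} * (k-\frac{8}{9}) / [(k+1)] - rational; roots negated = parameters, x = -\frac{2}{5}, C = -\frac{3}{7}.


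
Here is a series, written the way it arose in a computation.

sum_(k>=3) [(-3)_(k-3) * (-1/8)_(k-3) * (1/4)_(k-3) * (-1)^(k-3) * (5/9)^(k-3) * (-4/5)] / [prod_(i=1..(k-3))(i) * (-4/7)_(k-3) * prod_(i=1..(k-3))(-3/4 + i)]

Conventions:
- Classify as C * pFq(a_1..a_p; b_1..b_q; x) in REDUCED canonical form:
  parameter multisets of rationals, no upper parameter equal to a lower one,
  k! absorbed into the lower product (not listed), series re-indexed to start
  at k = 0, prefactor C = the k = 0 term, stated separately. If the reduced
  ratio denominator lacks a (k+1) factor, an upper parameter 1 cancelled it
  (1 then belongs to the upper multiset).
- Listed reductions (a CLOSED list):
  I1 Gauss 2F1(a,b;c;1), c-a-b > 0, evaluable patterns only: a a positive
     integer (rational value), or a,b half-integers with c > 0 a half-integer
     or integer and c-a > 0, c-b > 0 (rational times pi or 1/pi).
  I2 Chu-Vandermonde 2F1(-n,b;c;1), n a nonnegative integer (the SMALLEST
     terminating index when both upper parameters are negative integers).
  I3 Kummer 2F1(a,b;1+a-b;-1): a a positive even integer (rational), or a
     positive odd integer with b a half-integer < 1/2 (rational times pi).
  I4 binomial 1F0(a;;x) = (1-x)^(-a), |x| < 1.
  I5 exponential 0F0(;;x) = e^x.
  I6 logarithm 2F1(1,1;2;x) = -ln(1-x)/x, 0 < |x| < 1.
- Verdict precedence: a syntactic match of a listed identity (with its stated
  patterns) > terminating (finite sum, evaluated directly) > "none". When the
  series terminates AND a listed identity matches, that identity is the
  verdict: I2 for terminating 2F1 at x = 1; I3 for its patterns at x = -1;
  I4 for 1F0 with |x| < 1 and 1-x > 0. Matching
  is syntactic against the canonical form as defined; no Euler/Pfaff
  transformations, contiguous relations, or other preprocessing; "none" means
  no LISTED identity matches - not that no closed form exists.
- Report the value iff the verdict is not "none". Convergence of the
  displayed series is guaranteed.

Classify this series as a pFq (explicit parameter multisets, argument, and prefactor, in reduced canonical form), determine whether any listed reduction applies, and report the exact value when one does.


Prefactor -4/5, argument -5/9: 2F1 with upper {-3, -1/8} over lower {-4/7}. Verdict: terminating. With -3 upstairs the series is a 4-term polynomial sum; evaluated term by term. Value: -5609549/3732480.

Structural cue: x = (-5/9) and the lower running product (C = -4/5) is a rising factorial.
Ratio: r(k) = (-5/9) * (k-3) (k-1/8) / [(k-4/7) (k+1)] - rational; roots negated = parameters, x = (-5/9), C = -4/5.


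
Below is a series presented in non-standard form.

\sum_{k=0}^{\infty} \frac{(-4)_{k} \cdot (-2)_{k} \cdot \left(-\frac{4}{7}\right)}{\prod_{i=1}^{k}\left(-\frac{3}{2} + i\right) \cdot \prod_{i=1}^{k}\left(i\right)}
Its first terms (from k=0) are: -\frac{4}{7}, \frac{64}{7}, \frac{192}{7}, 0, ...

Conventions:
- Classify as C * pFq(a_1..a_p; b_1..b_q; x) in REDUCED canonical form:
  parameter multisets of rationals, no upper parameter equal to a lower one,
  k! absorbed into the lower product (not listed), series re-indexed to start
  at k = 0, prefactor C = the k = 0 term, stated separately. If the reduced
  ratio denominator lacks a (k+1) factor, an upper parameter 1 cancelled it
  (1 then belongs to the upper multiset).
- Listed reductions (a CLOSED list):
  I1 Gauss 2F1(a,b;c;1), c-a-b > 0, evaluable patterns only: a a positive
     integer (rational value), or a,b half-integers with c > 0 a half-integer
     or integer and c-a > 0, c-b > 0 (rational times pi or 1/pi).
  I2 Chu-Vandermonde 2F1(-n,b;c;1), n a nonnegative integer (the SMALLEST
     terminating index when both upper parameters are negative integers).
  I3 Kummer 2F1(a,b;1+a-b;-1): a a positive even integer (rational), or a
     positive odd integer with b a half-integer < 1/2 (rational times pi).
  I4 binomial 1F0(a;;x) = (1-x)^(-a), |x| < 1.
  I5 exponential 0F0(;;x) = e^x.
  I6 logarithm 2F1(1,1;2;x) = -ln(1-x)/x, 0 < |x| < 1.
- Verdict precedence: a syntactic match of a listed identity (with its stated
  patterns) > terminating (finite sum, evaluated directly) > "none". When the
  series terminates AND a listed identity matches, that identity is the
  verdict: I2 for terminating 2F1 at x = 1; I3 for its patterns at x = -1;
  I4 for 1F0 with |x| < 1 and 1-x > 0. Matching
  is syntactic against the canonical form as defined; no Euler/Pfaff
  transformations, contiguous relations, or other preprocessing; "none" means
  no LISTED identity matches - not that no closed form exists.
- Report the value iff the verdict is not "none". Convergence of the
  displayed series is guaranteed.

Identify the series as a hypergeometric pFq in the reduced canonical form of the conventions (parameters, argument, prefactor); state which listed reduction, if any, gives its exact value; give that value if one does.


Classification (C = -\frac{4}{7}): 2F1 with upper {-4, -2}, lower {-\frac{1}{2}}, argument x = 1. Verdict: the Chu-Vandermonde identity I2 fires (terminating 2F1 at x = 1 with n = 2, b = -4, c = -\frac{1}{2}). Hence: 36.

Structural cue: t_0 = -\frac{4}{7} here, and the lower running product (C = -4/7, x = 1) is a rising factorial.
Adjacent-term ratio: r(k) = 1 * (k-4) (k-2) / [(k-\frac{1}{2}) (k+1)] - rational in k, leading ratio 1; with t_0 = -\frac{4}{7}, classification follows.


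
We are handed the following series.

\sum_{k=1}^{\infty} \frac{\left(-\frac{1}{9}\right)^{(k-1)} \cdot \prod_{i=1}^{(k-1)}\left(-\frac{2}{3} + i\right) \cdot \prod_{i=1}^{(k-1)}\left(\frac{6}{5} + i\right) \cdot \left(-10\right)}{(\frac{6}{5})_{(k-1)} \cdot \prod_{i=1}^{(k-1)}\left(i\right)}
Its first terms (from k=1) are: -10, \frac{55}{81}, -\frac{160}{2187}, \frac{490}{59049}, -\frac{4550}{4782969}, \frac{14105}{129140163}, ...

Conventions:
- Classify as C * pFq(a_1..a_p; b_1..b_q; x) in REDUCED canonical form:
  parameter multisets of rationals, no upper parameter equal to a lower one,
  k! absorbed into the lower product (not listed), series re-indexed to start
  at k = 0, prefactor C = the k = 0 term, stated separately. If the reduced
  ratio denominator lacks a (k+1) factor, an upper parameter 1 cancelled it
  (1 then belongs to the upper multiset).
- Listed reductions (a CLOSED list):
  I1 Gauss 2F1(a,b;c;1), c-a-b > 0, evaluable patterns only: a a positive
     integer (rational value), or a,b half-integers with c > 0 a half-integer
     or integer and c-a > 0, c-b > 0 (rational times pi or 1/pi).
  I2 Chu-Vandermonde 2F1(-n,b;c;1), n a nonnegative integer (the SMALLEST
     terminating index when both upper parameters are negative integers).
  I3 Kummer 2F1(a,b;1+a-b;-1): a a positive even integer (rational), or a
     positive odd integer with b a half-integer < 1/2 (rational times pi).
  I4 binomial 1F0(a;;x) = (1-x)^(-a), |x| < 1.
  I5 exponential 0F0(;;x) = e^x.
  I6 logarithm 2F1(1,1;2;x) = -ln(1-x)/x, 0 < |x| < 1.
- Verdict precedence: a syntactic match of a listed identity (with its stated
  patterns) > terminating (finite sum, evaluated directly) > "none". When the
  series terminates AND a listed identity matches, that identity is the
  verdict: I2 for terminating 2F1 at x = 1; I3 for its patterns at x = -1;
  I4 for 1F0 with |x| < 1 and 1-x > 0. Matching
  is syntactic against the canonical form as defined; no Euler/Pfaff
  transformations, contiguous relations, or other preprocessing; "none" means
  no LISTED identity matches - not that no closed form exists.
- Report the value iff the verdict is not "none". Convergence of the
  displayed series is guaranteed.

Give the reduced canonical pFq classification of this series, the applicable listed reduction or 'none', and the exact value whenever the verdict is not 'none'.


First insight: t_0 being -10, the running product (C = -10) telescopes to a rising factorial.
Ratio: r(k) = -\frac{1}{9} * (k+\frac{1}{3}) (k+\frac{11}{5}) / [(k+\frac{6}{5}) (k+1)] - rational in k. x = -\frac{1}{9}; t_0 = -10; negate the roots.

At argument -\frac{1}{9}: a 2F1 with upper {\frac{1}{3}, \frac{11}{5}}, lower {\frac{6}{5}}, scaled by C = -10. Verdict: none - this 2F1 at x = -\frac{1}{9} matches no listed pattern, and upper {\frac{1}{3}, \frac{11}{5}} holds no stopper.


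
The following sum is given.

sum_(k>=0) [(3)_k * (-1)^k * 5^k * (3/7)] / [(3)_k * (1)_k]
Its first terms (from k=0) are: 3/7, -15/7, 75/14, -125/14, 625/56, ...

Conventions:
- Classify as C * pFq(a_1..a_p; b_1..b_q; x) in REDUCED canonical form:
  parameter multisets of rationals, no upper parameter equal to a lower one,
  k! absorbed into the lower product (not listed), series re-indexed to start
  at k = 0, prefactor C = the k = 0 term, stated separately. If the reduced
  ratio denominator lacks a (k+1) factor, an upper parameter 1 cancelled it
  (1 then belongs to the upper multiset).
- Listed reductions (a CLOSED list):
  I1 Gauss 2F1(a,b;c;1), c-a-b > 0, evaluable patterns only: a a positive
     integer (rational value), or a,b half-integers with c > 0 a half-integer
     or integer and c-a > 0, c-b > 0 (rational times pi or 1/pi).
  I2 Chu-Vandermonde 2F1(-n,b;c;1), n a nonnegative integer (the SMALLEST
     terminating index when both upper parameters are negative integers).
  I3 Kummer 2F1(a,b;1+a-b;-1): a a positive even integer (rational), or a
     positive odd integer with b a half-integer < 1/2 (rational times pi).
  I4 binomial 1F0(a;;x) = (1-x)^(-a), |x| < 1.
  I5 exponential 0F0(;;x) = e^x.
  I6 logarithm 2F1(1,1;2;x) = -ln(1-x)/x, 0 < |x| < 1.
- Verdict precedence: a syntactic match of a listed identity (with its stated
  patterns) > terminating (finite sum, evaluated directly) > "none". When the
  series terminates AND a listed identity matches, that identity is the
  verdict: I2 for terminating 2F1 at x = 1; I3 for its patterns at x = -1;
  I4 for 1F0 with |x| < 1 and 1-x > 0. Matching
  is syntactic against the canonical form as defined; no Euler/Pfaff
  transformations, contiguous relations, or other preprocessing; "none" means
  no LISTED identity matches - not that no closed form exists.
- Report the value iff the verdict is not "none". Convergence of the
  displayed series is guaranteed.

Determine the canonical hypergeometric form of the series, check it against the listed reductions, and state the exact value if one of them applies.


This is 3/7 * 0F0(-; -; -5) in reduced canonical form. Verdict: the I5 exponential reduction applies (the 0F0 exponential series at x = -5). Exact value: (3/7) * e^(-5).

Key step: t_0 = 3/7 here, and the (-1)^k factor (C = 3/7, x = -5) folds into the argument's sign.
Ratio: r(k) = (-5) * 1 / [(k+1)] - rational in k, leading ratio (-5); with t_0 = 3/7, classification follows.


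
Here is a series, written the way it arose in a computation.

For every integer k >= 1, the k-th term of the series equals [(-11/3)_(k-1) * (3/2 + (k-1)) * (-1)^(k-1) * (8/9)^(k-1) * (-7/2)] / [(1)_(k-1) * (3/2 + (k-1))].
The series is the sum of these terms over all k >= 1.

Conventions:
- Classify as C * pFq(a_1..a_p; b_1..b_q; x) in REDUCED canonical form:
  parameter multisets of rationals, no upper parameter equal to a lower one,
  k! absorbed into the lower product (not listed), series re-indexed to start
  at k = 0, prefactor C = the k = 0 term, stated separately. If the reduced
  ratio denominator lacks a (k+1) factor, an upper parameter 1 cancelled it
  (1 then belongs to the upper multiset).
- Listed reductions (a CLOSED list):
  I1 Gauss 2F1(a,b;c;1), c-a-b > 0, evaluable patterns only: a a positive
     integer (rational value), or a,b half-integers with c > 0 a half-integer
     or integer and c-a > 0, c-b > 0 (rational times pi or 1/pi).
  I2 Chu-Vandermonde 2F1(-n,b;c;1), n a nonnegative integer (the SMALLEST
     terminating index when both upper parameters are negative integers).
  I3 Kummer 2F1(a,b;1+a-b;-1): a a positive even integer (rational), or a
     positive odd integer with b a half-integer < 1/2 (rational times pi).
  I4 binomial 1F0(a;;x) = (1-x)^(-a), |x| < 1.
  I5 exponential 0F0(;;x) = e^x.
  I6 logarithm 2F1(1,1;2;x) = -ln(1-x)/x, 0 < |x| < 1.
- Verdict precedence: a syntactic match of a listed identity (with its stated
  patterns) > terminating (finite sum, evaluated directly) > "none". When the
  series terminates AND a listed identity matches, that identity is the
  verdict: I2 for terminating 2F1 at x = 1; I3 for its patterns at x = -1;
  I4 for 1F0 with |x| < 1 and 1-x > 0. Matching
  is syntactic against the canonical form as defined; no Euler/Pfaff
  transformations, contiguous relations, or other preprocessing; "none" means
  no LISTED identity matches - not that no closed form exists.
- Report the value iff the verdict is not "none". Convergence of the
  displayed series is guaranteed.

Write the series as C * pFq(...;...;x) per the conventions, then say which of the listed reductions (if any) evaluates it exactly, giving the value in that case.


Reduced: x = -8/9, 1F0, upper = {-11/3}, lower = {-}, C = -7/2. Verdict: binomial (I4) applies (the 1F0 binomial series: exponent 11/3, x = -8/9). Value: (-7/2) * (17/9)^(11/3).

Structural cue: x = (-8/9) and striking the common factor k + 3/2 reduces the term (C = -7/2, x = -8/9).
Adjacent-term ratio: r(k) = (-8/9) * (k-11/3) / [(k+1)] - rational in k, leading ratio (-8/9); with t_0 = -7/2, classification follows.


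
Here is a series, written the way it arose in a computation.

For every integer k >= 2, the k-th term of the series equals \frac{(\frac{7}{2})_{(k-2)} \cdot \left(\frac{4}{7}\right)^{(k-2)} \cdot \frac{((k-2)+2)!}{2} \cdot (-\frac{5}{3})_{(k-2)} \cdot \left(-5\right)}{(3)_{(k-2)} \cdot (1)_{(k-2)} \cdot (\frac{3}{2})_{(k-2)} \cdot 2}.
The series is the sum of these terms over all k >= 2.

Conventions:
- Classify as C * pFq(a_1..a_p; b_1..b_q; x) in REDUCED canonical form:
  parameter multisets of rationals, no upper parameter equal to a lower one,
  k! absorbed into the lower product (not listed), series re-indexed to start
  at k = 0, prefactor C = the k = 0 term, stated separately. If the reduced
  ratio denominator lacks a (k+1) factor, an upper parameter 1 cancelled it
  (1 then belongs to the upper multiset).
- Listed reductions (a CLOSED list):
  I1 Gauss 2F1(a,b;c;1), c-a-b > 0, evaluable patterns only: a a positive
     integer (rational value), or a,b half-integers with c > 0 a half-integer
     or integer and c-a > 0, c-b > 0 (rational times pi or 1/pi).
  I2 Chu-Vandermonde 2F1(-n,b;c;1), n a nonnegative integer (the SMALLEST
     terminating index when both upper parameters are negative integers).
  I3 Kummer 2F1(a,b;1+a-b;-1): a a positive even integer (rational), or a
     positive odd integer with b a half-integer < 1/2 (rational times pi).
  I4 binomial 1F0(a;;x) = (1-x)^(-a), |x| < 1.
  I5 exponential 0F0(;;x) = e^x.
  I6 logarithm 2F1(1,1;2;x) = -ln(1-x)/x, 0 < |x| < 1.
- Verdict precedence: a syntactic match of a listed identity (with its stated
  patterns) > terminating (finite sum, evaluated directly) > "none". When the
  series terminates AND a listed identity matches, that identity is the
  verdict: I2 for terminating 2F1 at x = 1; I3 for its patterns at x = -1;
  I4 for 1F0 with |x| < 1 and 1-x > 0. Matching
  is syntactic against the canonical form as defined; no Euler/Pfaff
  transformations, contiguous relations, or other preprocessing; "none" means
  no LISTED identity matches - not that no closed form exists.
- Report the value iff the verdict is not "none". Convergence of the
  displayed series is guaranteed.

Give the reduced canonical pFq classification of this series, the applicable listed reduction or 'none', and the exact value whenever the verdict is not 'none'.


Canonical form: C = -\frac{5}{2} times 2F1 with upper {-\frac{5}{3}, \frac{7}{2}}, lower {\frac{3}{2}}, x = \frac{4}{7}. Verdict: none. No listed pattern accepts 2F1(-\frac{5}{3}, \frac{7}{2}; \frac{3}{2}; \frac{4}{7}).

Structural cue: with t_0 = -\frac{5}{2}, (1)_k (C = -5/2, x = 4/7) is k! itself.
Ratio: r(k) = \frac{4}{7} * (k-\frac{5}{3}) (k+\frac{7}{2}) / [(k+\frac{3}{2}) (k+1)] - rational in k. x = \frac{4}{7}; t_0 = -\frac{5}{2}; negate the roots.


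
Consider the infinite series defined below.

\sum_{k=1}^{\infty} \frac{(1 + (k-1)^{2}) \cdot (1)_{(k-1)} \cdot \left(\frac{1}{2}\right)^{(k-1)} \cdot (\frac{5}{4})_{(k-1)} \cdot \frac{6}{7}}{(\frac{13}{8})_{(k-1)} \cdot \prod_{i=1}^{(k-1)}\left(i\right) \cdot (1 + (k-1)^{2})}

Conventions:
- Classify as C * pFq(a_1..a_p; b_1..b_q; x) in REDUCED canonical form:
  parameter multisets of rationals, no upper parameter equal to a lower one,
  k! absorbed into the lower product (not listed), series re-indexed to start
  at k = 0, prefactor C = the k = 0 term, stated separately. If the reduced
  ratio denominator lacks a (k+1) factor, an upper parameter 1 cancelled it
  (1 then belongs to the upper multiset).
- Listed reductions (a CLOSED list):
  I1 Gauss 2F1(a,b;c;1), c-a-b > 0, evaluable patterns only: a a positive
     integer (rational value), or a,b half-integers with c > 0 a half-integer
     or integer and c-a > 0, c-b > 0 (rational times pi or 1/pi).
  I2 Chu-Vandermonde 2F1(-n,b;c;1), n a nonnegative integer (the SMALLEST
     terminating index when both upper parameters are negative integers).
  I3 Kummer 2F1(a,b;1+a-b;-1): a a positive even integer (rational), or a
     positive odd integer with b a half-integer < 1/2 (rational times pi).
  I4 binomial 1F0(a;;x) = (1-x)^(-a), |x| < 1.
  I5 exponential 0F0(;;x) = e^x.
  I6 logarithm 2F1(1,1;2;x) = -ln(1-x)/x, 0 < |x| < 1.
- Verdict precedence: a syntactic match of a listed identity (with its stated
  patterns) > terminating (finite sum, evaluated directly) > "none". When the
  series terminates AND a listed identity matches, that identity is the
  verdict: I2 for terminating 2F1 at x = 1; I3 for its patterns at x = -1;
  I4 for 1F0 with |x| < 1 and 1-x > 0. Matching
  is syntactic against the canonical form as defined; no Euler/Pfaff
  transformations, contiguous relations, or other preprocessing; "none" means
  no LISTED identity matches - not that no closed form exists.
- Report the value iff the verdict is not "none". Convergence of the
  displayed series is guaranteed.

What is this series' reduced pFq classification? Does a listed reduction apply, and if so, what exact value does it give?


Reduced: x = \frac{1}{2}, 2F1, upper = {1, \frac{5}{4}}, lower = {\frac{13}{8}}, C = \frac{6}{7}. Verdict: no listed reduction: x = \frac{1}{2} and upper {1, \frac{5}{4}} fail every I1-I6 pattern.

Key observation: from the first term \frac{6}{7}: the product of the first k integers (C = 6/7) is k!.
Adjacent-term ratio: r(k) = \frac{1}{2} * (k+1) (k+\frac{5}{4}) / [(k+\frac{13}{8}) (k+1)] - rational in k, leading ratio \frac{1}{2}; with t_0 = \frac{6}{7}, classification follows.


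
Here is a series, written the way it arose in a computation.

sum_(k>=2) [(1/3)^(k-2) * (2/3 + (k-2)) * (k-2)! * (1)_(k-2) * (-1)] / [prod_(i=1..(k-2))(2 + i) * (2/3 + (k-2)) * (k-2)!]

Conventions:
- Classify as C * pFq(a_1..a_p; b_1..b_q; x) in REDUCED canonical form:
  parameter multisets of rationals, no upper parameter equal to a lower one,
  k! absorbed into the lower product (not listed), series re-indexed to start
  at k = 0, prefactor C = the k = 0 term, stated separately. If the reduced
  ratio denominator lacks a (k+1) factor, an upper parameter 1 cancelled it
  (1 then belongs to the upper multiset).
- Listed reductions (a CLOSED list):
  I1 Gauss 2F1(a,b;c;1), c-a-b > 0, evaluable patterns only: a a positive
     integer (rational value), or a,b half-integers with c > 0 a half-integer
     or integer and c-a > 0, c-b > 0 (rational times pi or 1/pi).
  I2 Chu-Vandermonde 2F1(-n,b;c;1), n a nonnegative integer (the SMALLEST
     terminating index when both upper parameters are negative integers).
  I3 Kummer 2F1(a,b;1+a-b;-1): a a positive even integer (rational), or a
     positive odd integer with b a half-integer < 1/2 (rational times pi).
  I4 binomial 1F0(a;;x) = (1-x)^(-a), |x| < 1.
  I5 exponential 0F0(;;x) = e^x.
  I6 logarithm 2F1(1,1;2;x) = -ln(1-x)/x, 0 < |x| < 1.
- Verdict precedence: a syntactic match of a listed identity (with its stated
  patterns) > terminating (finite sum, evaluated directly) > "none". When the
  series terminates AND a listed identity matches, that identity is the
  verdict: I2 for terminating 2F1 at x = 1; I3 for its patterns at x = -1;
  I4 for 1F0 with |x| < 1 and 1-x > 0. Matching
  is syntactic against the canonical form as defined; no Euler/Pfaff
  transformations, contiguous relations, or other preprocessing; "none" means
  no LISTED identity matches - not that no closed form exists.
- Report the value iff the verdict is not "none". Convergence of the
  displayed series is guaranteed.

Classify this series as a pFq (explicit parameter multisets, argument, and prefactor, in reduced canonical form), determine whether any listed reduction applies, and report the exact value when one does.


The tell: t_0 being -1, the factorial ratio (C = -1, x = 1/3) (k+a-1)!/(a-1)! is a rising factorial (a)_k.
Ratio: r(k) = (1/3) * (k+1) (k+1) / [(k+3) (k+1)] - rational in k, leading ratio (1/3); with t_0 = -1, classification follows.

Reduced: x = 1/3, 2F1, upper = {1, 1}, lower = {3}, C = -1. Verdict: none - at argument 1/3 the multisets {1, 1} ; {3} match no listed identity.
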